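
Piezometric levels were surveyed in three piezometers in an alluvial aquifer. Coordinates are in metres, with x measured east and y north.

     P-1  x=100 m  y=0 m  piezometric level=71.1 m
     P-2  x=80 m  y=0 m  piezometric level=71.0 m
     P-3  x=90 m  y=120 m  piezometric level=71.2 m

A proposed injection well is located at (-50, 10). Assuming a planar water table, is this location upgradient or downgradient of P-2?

downgradient

Differences from P-1: to P-2 (Δx, Δy, Δh) = (-20, 0, -0.1); to P-3 = (-10, 120, +0.1).
Determinant of the coordinate differences = (-20)·120 − (-10)·0 = -2400.
∂h/∂x = [(-0.1)·120 − (+0.1)·0] / -2400 = +0.005000
∂h/∂y = [(-20)·(+0.1) − (-10)·(-0.1)] / -2400 = +0.001250
Head at (-50, 10) = 71.1 + (+0.005000)·(-150) + (+0.001250)·(10) = 70.36 m.
That is lower than the 71.0 m at P-2, so the point is downgradient.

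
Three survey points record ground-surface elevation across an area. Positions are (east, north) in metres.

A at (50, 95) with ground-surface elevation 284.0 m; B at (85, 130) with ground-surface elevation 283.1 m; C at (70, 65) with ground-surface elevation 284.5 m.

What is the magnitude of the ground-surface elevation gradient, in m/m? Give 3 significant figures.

Taking A as reference: B−A = (35, 35, -0.9); C−A = (20, -30, +0.5).
Determinant of the coordinate differences = 35·(-30) − 20·35 = -1750.
∂z/∂x = [(-0.9)·(-30) − (+0.5)·35] / -1750 = -0.005429
∂z/∂y = [35·(+0.5) − 20·(-0.9)] / -1750 = -0.02029
|∇f| = √(-0.005429² + -0.02029²) = 0.021 m/m

0.0210 m/m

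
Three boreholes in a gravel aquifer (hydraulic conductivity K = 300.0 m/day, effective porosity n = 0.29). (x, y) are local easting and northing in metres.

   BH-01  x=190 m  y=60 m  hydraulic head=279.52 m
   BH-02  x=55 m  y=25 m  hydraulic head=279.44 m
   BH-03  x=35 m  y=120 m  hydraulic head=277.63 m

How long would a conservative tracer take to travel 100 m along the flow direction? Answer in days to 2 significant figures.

5.2 days

Three-point gradient (reference BH-01): Δ to BH-02 = (-135, -35, -0.08), Δ to BH-03 = (-155, 60, -1.89).
∂h/∂x = +0.005246, ∂h/∂y = -0.01795 (det = -13525).
|∇h| = √(0.005246² + -0.01795²) = 0.0187
Seepage velocity v = K·i/n = 300.0 × 0.0187 / 0.29 = 19.34 m/day.
t = 100 / 19.34 = 5.171 days.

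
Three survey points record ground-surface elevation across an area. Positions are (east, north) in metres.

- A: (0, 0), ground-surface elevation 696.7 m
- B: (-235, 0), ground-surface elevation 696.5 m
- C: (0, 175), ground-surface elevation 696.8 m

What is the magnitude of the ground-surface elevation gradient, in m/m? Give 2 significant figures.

0.0010 m/m

∂z/∂x = (696.5 − 696.7) / (-235 − 0) = +0.0008511
∂z/∂y = (696.8 − 696.7) / (175 − 0) = +0.0005714
|∇f| = √(0.0008511² + 0.0005714²) = 0.001025 m/m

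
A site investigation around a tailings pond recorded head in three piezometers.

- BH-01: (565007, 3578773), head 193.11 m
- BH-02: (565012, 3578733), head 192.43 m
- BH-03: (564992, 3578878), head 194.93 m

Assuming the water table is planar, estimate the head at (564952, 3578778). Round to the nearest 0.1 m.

With h = a·x + b·y + c and BH-01 as origin, the differences give:
  5·a + (-40)·b = -0.68
  (-15)·a + 105·b = +1.82
Eliminate b (×105 and ×(-40), subtract): -75·a = 1.400 → a = ∂h/∂x = -0.01867
Back-substitute: b = ∂h/∂y = +0.01467.
h(564952, 3578778) = 193.11 + (-0.01867)·(-55) + (+0.01467)·(5) = 193.11 +1.027 +0.073 = 194.210 m.

194.2 m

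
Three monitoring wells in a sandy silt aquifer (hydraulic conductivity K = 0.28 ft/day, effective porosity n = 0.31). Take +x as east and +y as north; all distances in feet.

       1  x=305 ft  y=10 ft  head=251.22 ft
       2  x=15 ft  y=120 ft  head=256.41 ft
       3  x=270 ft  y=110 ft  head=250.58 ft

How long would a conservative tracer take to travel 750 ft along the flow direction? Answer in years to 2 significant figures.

82 years

With h = a·x + b·y + c and 1 as origin, the differences give:
  (-290)·a + 110·b = +5.19
  (-35)·a + 100·b = -0.64
Eliminate b (×100 and ×110, subtract): -25150·a = 589.400 → a = ∂h/∂x = -0.02344
Back-substitute: b = ∂h/∂y = -0.01460.
|∇h| = √(-0.02344² + -0.01460²) = 0.02762
Seepage velocity v = K·i/n = 0.28 × 0.02762 / 0.31 = 0.02495 ft/day.
t = 750 / 0.02495 = 3.006e+04 days = 82.3 years.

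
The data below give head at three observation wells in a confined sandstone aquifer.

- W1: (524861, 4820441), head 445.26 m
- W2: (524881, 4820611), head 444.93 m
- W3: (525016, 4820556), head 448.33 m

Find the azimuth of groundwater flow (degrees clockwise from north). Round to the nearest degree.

281°

Three-point gradient (reference W1): Δ to W2 = (20, 170, -0.33), Δ to W3 = (155, 115, +3.07).
∂h/∂x = +0.02328, ∂h/∂y = -0.004680 (det = -24050).
Flow direction (−∇h) has components (-0.02328 E, +0.004680 N).
Azimuth = atan2(E, N) = atan2(-0.02328, +0.004680) = 281.4° ≈ 281°.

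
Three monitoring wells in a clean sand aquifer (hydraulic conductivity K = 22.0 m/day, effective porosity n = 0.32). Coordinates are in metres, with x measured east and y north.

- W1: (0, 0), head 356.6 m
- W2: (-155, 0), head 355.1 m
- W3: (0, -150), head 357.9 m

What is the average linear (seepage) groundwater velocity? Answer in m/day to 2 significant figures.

∂h/∂x = (355.1 − 356.6) / (-155 − 0) = +0.009677
∂h/∂y = (357.9 − 356.6) / (-150 − 0) = -0.008667
|∇h| = √(0.009677² + -0.008667²) = 0.01299
Seepage velocity v = K·i/n = 22.0 × 0.01299 / 0.32 = 0.8931 m/day.

0.89 m/day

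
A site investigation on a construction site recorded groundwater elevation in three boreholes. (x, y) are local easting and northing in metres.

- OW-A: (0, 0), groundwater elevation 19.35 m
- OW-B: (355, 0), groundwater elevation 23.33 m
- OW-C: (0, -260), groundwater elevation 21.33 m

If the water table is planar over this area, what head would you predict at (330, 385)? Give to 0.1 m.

∂h/∂x = (23.33 − 19.35) / (355 − 0) = +0.01121
∂h/∂y = (21.33 − 19.35) / (-260 − 0) = -0.007615
h(330, 385) = 19.35 + (+0.01121)·(330) + (-0.007615)·(385) = 19.35 +3.700 -2.932 = 20.118 m.

20.1 m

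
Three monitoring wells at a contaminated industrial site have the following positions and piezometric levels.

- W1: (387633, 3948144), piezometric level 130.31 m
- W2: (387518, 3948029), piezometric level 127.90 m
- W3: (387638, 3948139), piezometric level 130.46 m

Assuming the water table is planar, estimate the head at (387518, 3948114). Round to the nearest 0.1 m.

127.5 m

Differences from W1: to W2 (Δx, Δy, Δh) = (-115, -115, -2.41); to W3 = (5, -5, +0.15).
Solve a·Δx + b·Δy = Δh: det = (-115)·(-5) − 5·(-115) = 1150.
∂h/∂x = [(-2.41)·(-5) − (+0.15)·(-115)] / 1150 = +0.02548
∂h/∂y = [(-115)·(+0.15) − 5·(-2.41)] / 1150 = -0.004522
h(387518, 3948114) = 130.31 + (+0.02548)·(-115) + (-0.004522)·(-30) = 130.31 -2.930 +0.136 = 127.516 m.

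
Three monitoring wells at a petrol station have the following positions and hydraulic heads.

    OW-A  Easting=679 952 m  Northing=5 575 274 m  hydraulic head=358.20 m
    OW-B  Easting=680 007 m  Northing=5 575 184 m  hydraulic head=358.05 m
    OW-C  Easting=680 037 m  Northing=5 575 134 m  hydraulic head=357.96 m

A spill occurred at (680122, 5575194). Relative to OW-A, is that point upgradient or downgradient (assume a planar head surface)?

upgradient

Three-point gradient (reference OW-A): Δ to OW-B = (55, -90, -0.15), Δ to OW-C = (85, -140, -0.24).
∂h/∂x = +0.01200, ∂h/∂y = +0.009000 (det = -50).
Head at (680122, 5575194) = 358.20 + (+0.01200)·(170) + (+0.009000)·(-80) = 359.52 m.
That is higher than the 358.20 m at OW-A, so the point is upgradient.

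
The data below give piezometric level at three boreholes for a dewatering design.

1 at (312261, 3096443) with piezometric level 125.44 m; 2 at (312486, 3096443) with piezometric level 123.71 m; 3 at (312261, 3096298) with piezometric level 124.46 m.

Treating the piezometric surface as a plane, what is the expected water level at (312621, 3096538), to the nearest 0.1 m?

∂h/∂x = (123.71 − 125.44) / (312486 − 312261) = -0.007689
∂h/∂y = (124.46 − 125.44) / (3096298 − 3096443) = +0.006759
h(312621, 3096538) = 125.44 + (-0.007689)·(360) + (+0.006759)·(95) = 125.44 -2.768 +0.642 = 123.314 m.

123.3 m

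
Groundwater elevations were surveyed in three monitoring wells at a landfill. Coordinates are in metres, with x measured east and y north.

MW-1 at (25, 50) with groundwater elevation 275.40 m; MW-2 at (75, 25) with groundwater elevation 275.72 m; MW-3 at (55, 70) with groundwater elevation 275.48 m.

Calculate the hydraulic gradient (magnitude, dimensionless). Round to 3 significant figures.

0.00577

Differences from MW-1: to MW-2 (Δx, Δy, Δh) = (50, -25, +0.32); to MW-3 = (30, 20, +0.08).
Determinant of the coordinate differences = 50·20 − 30·(-25) = 1750.
∂h/∂x = [(+0.32)·20 − (+0.08)·(-25)] / 1750 = +0.004800
∂h/∂y = [50·(+0.08) − 30·(+0.32)] / 1750 = -0.003200
|∇h| = √(0.004800² + -0.003200²) = 0.005769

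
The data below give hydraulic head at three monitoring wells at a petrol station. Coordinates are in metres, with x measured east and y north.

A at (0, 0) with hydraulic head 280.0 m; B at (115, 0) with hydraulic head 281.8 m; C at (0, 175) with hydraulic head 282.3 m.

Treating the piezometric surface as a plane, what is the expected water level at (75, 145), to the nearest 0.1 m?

283.1 m

∂h/∂x = (281.8 − 280.0) / (115 − 0) = +0.01565
∂h/∂y = (282.3 − 280.0) / (175 − 0) = +0.01314
h(75, 145) = 280.0 + (+0.01565)·(75) + (+0.01314)·(145) = 280.0 +1.174 +1.906 = 283.080 m.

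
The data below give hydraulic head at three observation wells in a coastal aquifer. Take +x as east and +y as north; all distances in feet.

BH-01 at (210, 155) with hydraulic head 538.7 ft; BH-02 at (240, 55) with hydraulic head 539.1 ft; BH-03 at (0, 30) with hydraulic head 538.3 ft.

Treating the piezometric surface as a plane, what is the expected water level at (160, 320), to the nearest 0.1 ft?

538.0 ft

Three-point gradient (reference BH-01): Δ to BH-02 = (30, -100, +0.4), Δ to BH-03 = (-210, -125, -0.4).
∂h/∂x = +0.003636, ∂h/∂y = -0.002909 (det = -24750).
h(160, 320) = 538.7 + (+0.003636)·(-50) + (-0.002909)·(165) = 538.7 -0.182 -0.480 = 538.038 ft.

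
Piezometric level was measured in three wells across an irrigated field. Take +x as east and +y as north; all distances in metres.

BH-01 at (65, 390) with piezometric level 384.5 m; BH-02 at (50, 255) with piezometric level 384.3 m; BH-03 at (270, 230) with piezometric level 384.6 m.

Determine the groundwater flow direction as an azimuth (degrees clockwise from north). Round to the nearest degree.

With h = a·x + b·y + c and BH-01 as origin, the differences give:
  (-15)·a + (-135)·b = -0.2
  205·a + (-160)·b = +0.1
Eliminate b (×(-160) and ×(-135), subtract): 30075·a = 45.50 → a = ∂h/∂x = +0.001513
Back-substitute: b = ∂h/∂y = +0.001313.
Flow direction (−∇h) has components (-0.001513 E, -0.001313 N).
Azimuth = atan2(E, N) = atan2(-0.001513, -0.001313) = 229.0° ≈ 229°.

229°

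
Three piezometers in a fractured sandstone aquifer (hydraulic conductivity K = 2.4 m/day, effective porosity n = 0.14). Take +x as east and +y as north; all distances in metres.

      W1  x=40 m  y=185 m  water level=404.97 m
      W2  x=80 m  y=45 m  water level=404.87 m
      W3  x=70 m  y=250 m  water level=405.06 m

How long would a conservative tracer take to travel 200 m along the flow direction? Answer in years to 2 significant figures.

Taking W1 as reference: W2−W1 = (40, -140, -0.10); W3−W1 = (30, 65, +0.09).
Determinant of the coordinate differences = 40·65 − 30·(-140) = 6800.
∂h/∂x = [(-0.10)·65 − (+0.09)·(-140)] / 6800 = +0.0008971
∂h/∂y = [40·(+0.09) − 30·(-0.10)] / 6800 = +0.0009706
|∇h| = √(0.0008971² + 0.0009706²) = 0.001322
Seepage velocity v = K·i/n = 2.4 × 0.001322 / 0.14 = 0.02266 m/day.
t = 200 / 0.02266 = 8826 days = 24.2 years.

24 years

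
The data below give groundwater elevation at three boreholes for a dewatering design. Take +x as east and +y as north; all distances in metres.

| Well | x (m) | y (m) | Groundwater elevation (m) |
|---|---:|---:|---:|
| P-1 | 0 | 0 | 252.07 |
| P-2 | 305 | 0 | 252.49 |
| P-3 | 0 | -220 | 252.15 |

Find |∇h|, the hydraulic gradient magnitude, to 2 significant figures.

0.0014

∂h/∂x = (252.49 − 252.07) / (305 − 0) = +0.001377
∂h/∂y = (252.15 − 252.07) / (-220 − 0) = -0.0003636
|∇h| = √(0.001377² + -0.0003636²) = 0.001424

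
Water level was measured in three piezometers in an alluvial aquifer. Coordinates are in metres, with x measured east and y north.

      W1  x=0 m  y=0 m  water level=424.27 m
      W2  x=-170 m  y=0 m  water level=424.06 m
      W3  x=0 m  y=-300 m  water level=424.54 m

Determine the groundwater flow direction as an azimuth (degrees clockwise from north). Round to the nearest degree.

∂h/∂x = (424.06 − 424.27) / (-170 − 0) = +0.001235
∂h/∂y = (424.54 − 424.27) / (-300 − 0) = -0.0009000
Flow direction (−∇h) has components (-0.001235 E, +0.0009000 N).
Azimuth = atan2(E, N) = atan2(-0.001235, +0.0009000) = 306.1° ≈ 306°.

306°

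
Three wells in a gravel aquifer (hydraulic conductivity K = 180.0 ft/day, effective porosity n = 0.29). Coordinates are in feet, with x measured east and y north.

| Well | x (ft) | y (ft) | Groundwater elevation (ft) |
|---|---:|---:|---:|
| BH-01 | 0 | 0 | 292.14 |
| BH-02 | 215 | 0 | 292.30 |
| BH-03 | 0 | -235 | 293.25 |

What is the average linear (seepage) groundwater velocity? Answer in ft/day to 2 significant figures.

3.0 ft/day

∂h/∂x = (292.30 − 292.14) / (215 − 0) = +0.0007442
∂h/∂y = (293.25 − 292.14) / (-235 − 0) = -0.004723
|∇h| = √(0.0007442² + -0.004723²) = 0.004781
Seepage velocity v = K·i/n = 180.0 × 0.004781 / 0.29 = 2.968 ft/day.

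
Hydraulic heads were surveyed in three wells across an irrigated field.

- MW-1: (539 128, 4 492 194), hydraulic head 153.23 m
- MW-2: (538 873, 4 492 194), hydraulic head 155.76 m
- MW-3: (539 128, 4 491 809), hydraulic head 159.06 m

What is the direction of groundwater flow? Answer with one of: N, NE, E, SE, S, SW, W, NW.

NE

∂h/∂x = (155.76 − 153.23) / (538873 − 539128) = -0.009922
∂h/∂y = (159.06 − 153.23) / (4491809 − 4492194) = -0.01514
Flow = −∇h = (+0.009922 east, +0.01514 north), which points northeast.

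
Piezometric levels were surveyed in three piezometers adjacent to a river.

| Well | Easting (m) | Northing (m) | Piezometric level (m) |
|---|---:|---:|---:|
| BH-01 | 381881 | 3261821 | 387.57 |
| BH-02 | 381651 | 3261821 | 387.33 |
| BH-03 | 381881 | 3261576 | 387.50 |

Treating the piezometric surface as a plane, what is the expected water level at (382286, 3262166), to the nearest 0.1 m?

388.1 m

∂h/∂x = (387.33 − 387.57) / (381651 − 381881) = +0.001043
∂h/∂y = (387.50 − 387.57) / (3261576 − 3261821) = +0.0002857
h(382286, 3262166) = 387.57 + (+0.001043)·(405) + (+0.0002857)·(345) = 387.57 +0.423 +0.099 = 388.091 m.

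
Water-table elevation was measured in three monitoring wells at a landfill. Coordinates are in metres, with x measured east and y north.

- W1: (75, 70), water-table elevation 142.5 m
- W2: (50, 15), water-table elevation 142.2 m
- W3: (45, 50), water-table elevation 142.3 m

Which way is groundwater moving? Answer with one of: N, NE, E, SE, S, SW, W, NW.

Differences from W1: to W2 (Δx, Δy, Δh) = (-25, -55, -0.3); to W3 = (-30, -20, -0.2).
Determinant of the coordinate differences = (-25)·(-20) − (-30)·(-55) = -1150.
∂h/∂x = [(-0.3)·(-20) − (-0.2)·(-55)] / -1150 = +0.004348
∂h/∂y = [(-25)·(-0.2) − (-30)·(-0.3)] / -1150 = +0.003478
Flow = −∇h = (-0.004348 east, -0.003478 north), which points southwest.

SW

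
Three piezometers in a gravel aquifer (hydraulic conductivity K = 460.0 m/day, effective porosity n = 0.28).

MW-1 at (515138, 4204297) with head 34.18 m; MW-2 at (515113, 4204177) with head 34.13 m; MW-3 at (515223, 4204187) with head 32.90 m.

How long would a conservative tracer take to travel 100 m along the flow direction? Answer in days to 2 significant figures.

5.2 days

Taking MW-1 as reference: MW-2−MW-1 = (-25, -120, -0.05); MW-3−MW-1 = (85, -110, -1.28).
Determinant of the coordinate differences = (-25)·(-110) − 85·(-120) = 12950.
∂h/∂x = [(-0.05)·(-110) − (-1.28)·(-120)] / 12950 = -0.01144
∂h/∂y = [(-25)·(-1.28) − 85·(-0.05)] / 12950 = +0.002799
|∇h| = √(-0.01144² + 0.002799²) = 0.01178
Seepage velocity v = K·i/n = 460.0 × 0.01178 / 0.28 = 19.35 m/day.
t = 100 / 19.35 = 5.168 days.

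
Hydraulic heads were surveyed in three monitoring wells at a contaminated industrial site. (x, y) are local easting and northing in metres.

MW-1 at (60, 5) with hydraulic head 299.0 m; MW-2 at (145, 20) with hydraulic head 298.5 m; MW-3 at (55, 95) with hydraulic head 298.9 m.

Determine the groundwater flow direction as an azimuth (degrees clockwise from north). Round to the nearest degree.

Differences from MW-1: to MW-2 (Δx, Δy, Δh) = (85, 15, -0.5); to MW-3 = (-5, 90, -0.1).
Determinant of the coordinate differences = 85·90 − (-5)·15 = 7725.
∂h/∂x = [(-0.5)·90 − (-0.1)·15] / 7725 = -0.005631
∂h/∂y = [85·(-0.1) − (-5)·(-0.5)] / 7725 = -0.001424
Flow direction (−∇h) has components (+0.005631 E, +0.001424 N).
Azimuth = atan2(E, N) = atan2(+0.005631, +0.001424) = 75.8° ≈ 076°.

076°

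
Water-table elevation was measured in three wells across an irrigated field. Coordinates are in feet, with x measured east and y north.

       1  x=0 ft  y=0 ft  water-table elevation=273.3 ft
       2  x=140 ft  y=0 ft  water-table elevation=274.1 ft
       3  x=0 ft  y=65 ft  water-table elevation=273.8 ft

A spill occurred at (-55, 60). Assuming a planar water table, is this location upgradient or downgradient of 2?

∂h/∂x = (274.1 − 273.3) / (140 − 0) = +0.005714
∂h/∂y = (273.8 − 273.3) / (65 − 0) = +0.007692
Head at (-55, 60) = 273.3 + (+0.005714)·(-55) + (+0.007692)·(60) = 273.45 ft.
That is lower than the 274.1 ft at 2, so the point is downgradient.

downgradient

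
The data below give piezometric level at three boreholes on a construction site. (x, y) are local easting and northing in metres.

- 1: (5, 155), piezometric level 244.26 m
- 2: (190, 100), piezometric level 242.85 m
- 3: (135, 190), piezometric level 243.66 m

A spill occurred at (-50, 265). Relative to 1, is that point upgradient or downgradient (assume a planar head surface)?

upgradient

Differences from 1: to 2 (Δx, Δy, Δh) = (185, -55, -1.41); to 3 = (130, 35, -0.60).
Determinant of the coordinate differences = 185·35 − 130·(-55) = 13625.
∂h/∂x = [(-1.41)·35 − (-0.60)·(-55)] / 13625 = -0.006044
∂h/∂y = [185·(-0.60) − 130·(-1.41)] / 13625 = +0.005306
Head at (-50, 265) = 244.26 + (-0.006044)·(-55) + (+0.005306)·(110) = 245.18 m.
That is higher than the 244.26 m at 1, so the point is upgradient.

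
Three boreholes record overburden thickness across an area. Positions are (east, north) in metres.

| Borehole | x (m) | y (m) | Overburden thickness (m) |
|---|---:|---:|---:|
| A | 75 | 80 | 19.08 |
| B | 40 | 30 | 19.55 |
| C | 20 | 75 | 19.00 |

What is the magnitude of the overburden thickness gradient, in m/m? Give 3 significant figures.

0.0114 m/m

Taking A as reference: B−A = (-35, -50, +0.47); C−A = (-55, -5, -0.08).
Solve a·Δx + b·Δy = Δd: det = (-35)·(-5) − (-55)·(-50) = -2575.
∂d/∂x = [(+0.47)·(-5) − (-0.08)·(-50)] / -2575 = +0.002466
∂d/∂y = [(-35)·(-0.08) − (-55)·(+0.47)] / -2575 = -0.01113
|∇f| = √(0.002466² + -0.01113²) = 0.0114 m/m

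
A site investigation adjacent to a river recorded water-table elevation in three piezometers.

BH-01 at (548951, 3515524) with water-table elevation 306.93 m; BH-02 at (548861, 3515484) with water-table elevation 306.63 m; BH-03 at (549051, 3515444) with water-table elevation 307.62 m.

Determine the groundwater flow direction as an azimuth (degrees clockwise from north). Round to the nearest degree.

302°

Differences from BH-01: to BH-02 (Δx, Δy, Δh) = (-90, -40, -0.30); to BH-03 = (100, -80, +0.69).
Determinant of the coordinate differences = (-90)·(-80) − 100·(-40) = 11200.
∂h/∂x = [(-0.30)·(-80) − (+0.69)·(-40)] / 11200 = +0.004607
∂h/∂y = [(-90)·(+0.69) − 100·(-0.30)] / 11200 = -0.002866
Flow direction (−∇h) has components (-0.004607 E, +0.002866 N).
Azimuth = atan2(E, N) = atan2(-0.004607, +0.002866) = 301.9° ≈ 302°.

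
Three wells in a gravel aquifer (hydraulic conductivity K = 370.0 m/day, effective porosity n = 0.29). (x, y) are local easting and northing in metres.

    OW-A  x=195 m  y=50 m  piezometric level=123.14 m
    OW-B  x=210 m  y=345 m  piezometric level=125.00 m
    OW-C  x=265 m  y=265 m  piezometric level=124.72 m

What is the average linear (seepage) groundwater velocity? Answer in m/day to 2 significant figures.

With h = a·x + b·y + c and OW-A as origin, the differences give:
  15·a + 295·b = +1.86
  70·a + 215·b = +1.58
Eliminate b (×215 and ×295, subtract): -17425·a = -66.200 → a = ∂h/∂x = +0.003799
Back-substitute: b = ∂h/∂y = +0.006112.
|∇h| = √(0.003799² + 0.006112²) = 0.007196
Seepage velocity v = K·i/n = 370.0 × 0.007196 / 0.29 = 9.181 m/day.

9.2 m/day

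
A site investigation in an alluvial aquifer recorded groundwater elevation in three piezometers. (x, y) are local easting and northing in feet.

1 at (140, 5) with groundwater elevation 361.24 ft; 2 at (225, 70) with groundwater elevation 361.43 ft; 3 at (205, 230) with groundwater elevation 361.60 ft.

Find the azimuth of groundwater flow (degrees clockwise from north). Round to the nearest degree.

With h = a·x + b·y + c and 1 as origin, the differences give:
  85·a + 65·b = +0.19
  65·a + 225·b = +0.36
Eliminate b (×225 and ×65, subtract): 14900·a = 19.350 → a = ∂h/∂x = +0.001299
Back-substitute: b = ∂h/∂y = +0.001225.
Flow direction (−∇h) has components (-0.001299 E, -0.001225 N).
Azimuth = atan2(E, N) = atan2(-0.001299, -0.001225) = 226.7° ≈ 227°.

227°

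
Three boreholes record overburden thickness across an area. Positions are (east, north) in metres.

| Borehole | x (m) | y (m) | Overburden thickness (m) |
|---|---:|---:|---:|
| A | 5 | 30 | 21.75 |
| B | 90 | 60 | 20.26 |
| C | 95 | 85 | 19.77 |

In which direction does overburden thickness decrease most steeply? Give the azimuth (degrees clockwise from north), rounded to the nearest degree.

033°

Three-point gradient (reference A): Δ to B = (85, 30, -1.49), Δ to C = (90, 55, -1.98).
∂d/∂x = -0.01142, ∂d/∂y = -0.01732 (det = 1975).
Steepest decrease is along −∇f: components (+0.01142 E, +0.01732 N).
Azimuth = atan2(+0.01142, +0.01732) = 33.4° ≈ 033°.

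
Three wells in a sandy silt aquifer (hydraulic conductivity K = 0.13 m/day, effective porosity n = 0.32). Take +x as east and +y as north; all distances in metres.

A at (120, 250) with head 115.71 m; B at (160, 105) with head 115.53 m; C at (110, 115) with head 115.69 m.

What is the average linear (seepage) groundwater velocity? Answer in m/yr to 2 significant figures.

With h = a·x + b·y + c and A as origin, the differences give:
  40·a + (-145)·b = -0.18
  (-10)·a + (-135)·b = -0.02
Eliminate b (×(-135) and ×(-145), subtract): -6850·a = 21.400 → a = ∂h/∂x = -0.003124
Back-substitute: b = ∂h/∂y = +0.0003796.
|∇h| = √(-0.003124² + 0.0003796²) = 0.003147
Seepage velocity v = K·i/n = 0.13 × 0.003147 / 0.32 = 0.001278 m/day = 0.4668 m/yr.

0.47 m/yr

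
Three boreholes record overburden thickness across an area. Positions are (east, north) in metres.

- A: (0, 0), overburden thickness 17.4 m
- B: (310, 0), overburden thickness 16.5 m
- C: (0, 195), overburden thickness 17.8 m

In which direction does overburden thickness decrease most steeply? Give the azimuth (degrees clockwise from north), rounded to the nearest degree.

125°

∂d/∂x = (16.5 − 17.4) / (310 − 0) = -0.002903
∂d/∂y = (17.8 − 17.4) / (195 − 0) = +0.002051
Steepest decrease is along −∇f: components (+0.002903 E, -0.002051 N).
Azimuth = atan2(+0.002903, -0.002051) = 125.2° ≈ 125°.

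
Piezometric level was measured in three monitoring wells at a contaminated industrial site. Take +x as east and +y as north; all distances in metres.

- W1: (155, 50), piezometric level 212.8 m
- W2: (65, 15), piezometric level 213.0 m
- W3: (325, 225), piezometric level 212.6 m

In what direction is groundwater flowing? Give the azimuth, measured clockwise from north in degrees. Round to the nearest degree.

Three-point gradient (reference W1): Δ to W2 = (-90, -35, +0.2), Δ to W3 = (170, 175, -0.2).
∂h/∂x = -0.002857, ∂h/∂y = +0.001633 (det = -9800).
Flow direction (−∇h) has components (+0.002857 E, -0.001633 N).
Azimuth = atan2(E, N) = atan2(+0.002857, -0.001633) = 119.7° ≈ 120°.

120°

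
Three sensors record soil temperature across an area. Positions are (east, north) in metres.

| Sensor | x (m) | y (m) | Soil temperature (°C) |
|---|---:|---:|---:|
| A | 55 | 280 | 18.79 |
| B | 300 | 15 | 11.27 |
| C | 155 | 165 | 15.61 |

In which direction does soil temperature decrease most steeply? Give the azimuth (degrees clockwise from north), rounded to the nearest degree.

Taking A as reference: B−A = (245, -265, -7.52); C−A = (100, -115, -3.18).
Solve a·Δx + b·Δy = ΔT: det = 245·(-115) − 100·(-265) = -1675.
∂T/∂x = [(-7.52)·(-115) − (-3.18)·(-265)] / -1675 = -0.01319
∂T/∂y = [245·(-3.18) − 100·(-7.52)] / -1675 = +0.01618
Steepest decrease is along −∇f: components (+0.01319 E, -0.01618 N).
Azimuth = atan2(+0.01319, -0.01618) = 140.8° ≈ 141°.

141°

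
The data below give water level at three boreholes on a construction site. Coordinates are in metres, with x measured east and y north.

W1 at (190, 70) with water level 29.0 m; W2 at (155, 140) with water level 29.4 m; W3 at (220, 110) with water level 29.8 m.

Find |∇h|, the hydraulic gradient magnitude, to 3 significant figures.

0.0162

Differences from W1: to W2 (Δx, Δy, Δh) = (-35, 70, +0.4); to W3 = (30, 40, +0.8).
Solve a·Δx + b·Δy = Δh: det = (-35)·40 − 30·70 = -3500.
∂h/∂x = [(+0.4)·40 − (+0.8)·70] / -3500 = +0.01143
∂h/∂y = [(-35)·(+0.8) − 30·(+0.4)] / -3500 = +0.01143
|∇h| = √(0.01143² + 0.01143²) = 0.01616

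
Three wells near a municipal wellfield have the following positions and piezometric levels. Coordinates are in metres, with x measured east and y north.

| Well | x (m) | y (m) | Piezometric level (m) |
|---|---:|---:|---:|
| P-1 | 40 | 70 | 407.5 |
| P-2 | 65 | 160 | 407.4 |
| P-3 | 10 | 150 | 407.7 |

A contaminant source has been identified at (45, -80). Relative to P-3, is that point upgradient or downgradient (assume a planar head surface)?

Taking P-1 as reference: P-2−P-1 = (25, 90, -0.1); P-3−P-1 = (-30, 80, +0.2).
Determinant of the coordinate differences = 25·80 − (-30)·90 = 4700.
∂h/∂x = [(-0.1)·80 − (+0.2)·90] / 4700 = -0.005532
∂h/∂y = [25·(+0.2) − (-30)·(-0.1)] / 4700 = +0.0004255
Head at (45, -80) = 407.5 + (-0.005532)·(5) + (+0.0004255)·(-150) = 407.41 m.
That is lower than the 407.7 m at P-3, so the point is downgradient.

downgradient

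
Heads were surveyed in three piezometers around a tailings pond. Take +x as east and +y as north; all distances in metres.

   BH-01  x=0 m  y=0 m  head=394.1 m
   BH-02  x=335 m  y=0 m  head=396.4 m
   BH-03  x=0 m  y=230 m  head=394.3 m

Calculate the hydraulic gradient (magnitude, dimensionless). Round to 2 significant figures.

∂h/∂x = (396.4 − 394.1) / (335 − 0) = +0.006866
∂h/∂y = (394.3 − 394.1) / (230 − 0) = +0.0008696
|∇h| = √(0.006866² + 0.0008696²) = 0.006921

0.0069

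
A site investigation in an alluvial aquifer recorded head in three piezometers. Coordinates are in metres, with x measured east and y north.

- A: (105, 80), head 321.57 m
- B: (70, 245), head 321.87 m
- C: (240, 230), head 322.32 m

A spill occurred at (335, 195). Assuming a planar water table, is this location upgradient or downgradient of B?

upgradient

Differences from A: to B (Δx, Δy, Δh) = (-35, 165, +0.30); to C = (135, 150, +0.75).
Solve a·Δx + b·Δy = Δh: det = (-35)·150 − 135·165 = -27525.
∂h/∂x = [(+0.30)·150 − (+0.75)·165] / -27525 = +0.002861
∂h/∂y = [(-35)·(+0.75) − 135·(+0.30)] / -27525 = +0.002425
Head at (335, 195) = 321.57 + (+0.002861)·(230) + (+0.002425)·(115) = 322.51 m.
That is higher than the 321.87 m at B, so the point is upgradient.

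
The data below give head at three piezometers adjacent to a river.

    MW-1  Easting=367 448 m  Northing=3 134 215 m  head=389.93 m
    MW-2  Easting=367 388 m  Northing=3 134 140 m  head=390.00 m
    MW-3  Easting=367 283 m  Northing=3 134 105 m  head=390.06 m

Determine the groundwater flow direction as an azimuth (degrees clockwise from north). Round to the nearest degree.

029°

With h = a·x + b·y + c and MW-1 as origin, the differences give:
  (-60)·a + (-75)·b = +0.07
  (-165)·a + (-110)·b = +0.13
Eliminate b (×(-110) and ×(-75), subtract): -5775·a = 2.050 → a = ∂h/∂x = -0.0003550
Back-substitute: b = ∂h/∂y = -0.0006494.
Flow direction (−∇h) has components (+0.0003550 E, +0.0006494 N).
Azimuth = atan2(E, N) = atan2(+0.0003550, +0.0006494) = 28.7° ≈ 029°.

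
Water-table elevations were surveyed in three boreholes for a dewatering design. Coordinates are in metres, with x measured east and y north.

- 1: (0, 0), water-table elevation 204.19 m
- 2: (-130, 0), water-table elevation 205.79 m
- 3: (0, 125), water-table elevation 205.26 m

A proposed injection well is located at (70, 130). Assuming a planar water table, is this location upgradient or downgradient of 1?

∂h/∂x = (205.79 − 204.19) / (-130 − 0) = -0.01231
∂h/∂y = (205.26 − 204.19) / (125 − 0) = +0.008560
Head at (70, 130) = 204.19 + (-0.01231)·(70) + (+0.008560)·(130) = 204.44 m.
That is higher than the 204.19 m at 1, so the point is upgradient.

upgradient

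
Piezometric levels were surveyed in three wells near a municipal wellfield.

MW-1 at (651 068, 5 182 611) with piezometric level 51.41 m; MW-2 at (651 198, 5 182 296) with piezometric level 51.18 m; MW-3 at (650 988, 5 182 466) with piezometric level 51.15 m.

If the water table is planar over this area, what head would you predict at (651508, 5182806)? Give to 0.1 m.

Differences from MW-1: to MW-2 (Δx, Δy, Δh) = (130, -315, -0.23); to MW-3 = (-80, -145, -0.26).
Solve a·Δx + b·Δy = Δh: det = 130·(-145) − (-80)·(-315) = -44050.
∂h/∂x = [(-0.23)·(-145) − (-0.26)·(-315)] / -44050 = +0.001102
∂h/∂y = [130·(-0.26) − (-80)·(-0.23)] / -44050 = +0.001185
h(651508, 5182806) = 51.41 + (+0.001102)·(440) + (+0.001185)·(195) = 51.41 +0.485 +0.231 = 52.126 m.

52.1 m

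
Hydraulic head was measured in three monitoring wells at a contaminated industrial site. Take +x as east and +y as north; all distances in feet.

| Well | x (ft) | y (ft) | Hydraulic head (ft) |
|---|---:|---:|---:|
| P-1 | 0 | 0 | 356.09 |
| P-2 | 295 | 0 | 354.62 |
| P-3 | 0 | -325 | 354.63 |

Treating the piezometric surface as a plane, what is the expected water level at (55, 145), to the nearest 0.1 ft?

∂h/∂x = (354.62 − 356.09) / (295 − 0) = -0.004983
∂h/∂y = (354.63 − 356.09) / (-325 − 0) = +0.004492
h(55, 145) = 356.09 + (-0.004983)·(55) + (+0.004492)·(145) = 356.09 -0.274 +0.651 = 356.467 ft.

356.5 ft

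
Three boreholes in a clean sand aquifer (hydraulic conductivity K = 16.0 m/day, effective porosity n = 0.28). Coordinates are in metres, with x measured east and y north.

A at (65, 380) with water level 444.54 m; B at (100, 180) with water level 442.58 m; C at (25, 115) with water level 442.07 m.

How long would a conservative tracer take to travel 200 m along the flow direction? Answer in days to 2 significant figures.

Differences from A: to B (Δx, Δy, Δh) = (35, -200, -1.96); to C = (-40, -265, -2.47).
Solve a·Δx + b·Δy = Δh: det = 35·(-265) − (-40)·(-200) = -17275.
∂h/∂x = [(-1.96)·(-265) − (-2.47)·(-200)] / -17275 = -0.001470
∂h/∂y = [35·(-2.47) − (-40)·(-1.96)] / -17275 = +0.009543
|∇h| = √(-0.001470² + 0.009543²) = 0.009656
Seepage velocity v = K·i/n = 16.0 × 0.009656 / 0.28 = 0.5518 m/day.
t = 200 / 0.5518 = 362.5 days.

360 days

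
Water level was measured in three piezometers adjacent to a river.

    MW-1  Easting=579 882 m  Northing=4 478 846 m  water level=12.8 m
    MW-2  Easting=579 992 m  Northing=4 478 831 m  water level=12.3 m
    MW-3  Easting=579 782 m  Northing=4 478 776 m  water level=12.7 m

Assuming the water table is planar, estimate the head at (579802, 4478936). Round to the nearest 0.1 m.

Taking MW-1 as reference: MW-2−MW-1 = (110, -15, -0.5); MW-3−MW-1 = (-100, -70, -0.1).
Determinant of the coordinate differences = 110·(-70) − (-100)·(-15) = -9200.
∂h/∂x = [(-0.5)·(-70) − (-0.1)·(-15)] / -9200 = -0.003641
∂h/∂y = [110·(-0.1) − (-100)·(-0.5)] / -9200 = +0.006630
h(579802, 4478936) = 12.8 + (-0.003641)·(-80) + (+0.006630)·(90) = 12.8 +0.291 +0.597 = 13.688 m.

13.7 m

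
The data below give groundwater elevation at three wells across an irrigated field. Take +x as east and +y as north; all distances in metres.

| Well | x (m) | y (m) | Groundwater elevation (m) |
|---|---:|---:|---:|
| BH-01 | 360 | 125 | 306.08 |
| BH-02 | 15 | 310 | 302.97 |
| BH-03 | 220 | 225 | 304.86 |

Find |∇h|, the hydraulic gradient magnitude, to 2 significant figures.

0.010

Taking BH-01 as reference: BH-02−BH-01 = (-345, 185, -3.11); BH-03−BH-01 = (-140, 100, -1.22).
Determinant of the coordinate differences = (-345)·100 − (-140)·185 = -8600.
∂h/∂x = [(-3.11)·100 − (-1.22)·185] / -8600 = +0.009919
∂h/∂y = [(-345)·(-1.22) − (-140)·(-3.11)] / -8600 = +0.001686
|∇h| = √(0.009919² + 0.001686²) = 0.01006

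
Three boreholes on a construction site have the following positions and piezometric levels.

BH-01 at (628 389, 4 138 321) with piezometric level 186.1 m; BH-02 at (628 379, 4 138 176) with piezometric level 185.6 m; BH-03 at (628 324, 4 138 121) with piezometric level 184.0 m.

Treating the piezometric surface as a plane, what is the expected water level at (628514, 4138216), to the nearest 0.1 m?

Differences from BH-01: to BH-02 (Δx, Δy, Δh) = (-10, -145, -0.5); to BH-03 = (-65, -200, -2.1).
Determinant of the coordinate differences = (-10)·(-200) − (-65)·(-145) = -7425.
∂h/∂x = [(-0.5)·(-200) − (-2.1)·(-145)] / -7425 = +0.02754
∂h/∂y = [(-10)·(-2.1) − (-65)·(-0.5)] / -7425 = +0.001549
h(628514, 4138216) = 186.1 + (+0.02754)·(125) + (+0.001549)·(-105) = 186.1 +3.443 -0.163 = 189.380 m.

189.4 m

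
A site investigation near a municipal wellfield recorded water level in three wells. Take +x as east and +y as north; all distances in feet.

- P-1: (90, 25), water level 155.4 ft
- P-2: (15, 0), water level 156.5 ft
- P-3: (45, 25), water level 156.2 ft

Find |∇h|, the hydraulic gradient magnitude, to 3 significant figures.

0.0201

Differences from P-1: to P-2 (Δx, Δy, Δh) = (-75, -25, +1.1); to P-3 = (-45, 0, +0.8).
Determinant of the coordinate differences = (-75)·0 − (-45)·(-25) = -1125.
∂h/∂x = [(+1.1)·0 − (+0.8)·(-25)] / -1125 = -0.01778
∂h/∂y = [(-75)·(+0.8) − (-45)·(+1.1)] / -1125 = +0.009333
|∇h| = √(-0.01778² + 0.009333²) = 0.02008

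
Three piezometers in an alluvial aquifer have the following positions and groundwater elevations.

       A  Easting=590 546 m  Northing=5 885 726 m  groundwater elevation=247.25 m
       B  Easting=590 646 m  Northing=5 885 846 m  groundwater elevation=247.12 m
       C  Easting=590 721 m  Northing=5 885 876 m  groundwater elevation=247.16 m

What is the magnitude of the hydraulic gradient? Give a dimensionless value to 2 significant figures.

0.0027

With h = a·x + b·y + c and A as origin, the differences give:
  100·a + 120·b = -0.13
  175·a + 150·b = -0.09
Eliminate b (×150 and ×120, subtract): -6000·a = -8.700 → a = ∂h/∂x = +0.001450
Back-substitute: b = ∂h/∂y = -0.002292.
|∇h| = √(0.001450² + -0.002292²) = 0.002712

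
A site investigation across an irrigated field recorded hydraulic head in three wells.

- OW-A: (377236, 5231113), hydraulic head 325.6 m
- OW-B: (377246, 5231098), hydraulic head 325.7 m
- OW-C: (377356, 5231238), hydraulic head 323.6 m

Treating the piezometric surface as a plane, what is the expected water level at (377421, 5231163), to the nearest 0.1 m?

324.0 m

Taking OW-A as reference: OW-B−OW-A = (10, -15, +0.1); OW-C−OW-A = (120, 125, -2.0).
Determinant of the coordinate differences = 10·125 − 120·(-15) = 3050.
∂h/∂x = [(+0.1)·125 − (-2.0)·(-15)] / 3050 = -0.005738
∂h/∂y = [10·(-2.0) − 120·(+0.1)] / 3050 = -0.01049
h(377421, 5231163) = 325.6 + (-0.005738)·(185) + (-0.01049)·(50) = 325.6 -1.061 -0.525 = 324.014 m.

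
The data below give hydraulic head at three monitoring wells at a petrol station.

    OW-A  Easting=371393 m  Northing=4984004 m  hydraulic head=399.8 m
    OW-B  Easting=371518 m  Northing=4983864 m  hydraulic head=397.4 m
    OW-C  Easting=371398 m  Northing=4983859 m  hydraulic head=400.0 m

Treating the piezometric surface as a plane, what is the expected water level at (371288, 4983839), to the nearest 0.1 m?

Taking OW-A as reference: OW-B−OW-A = (125, -140, -2.4); OW-C−OW-A = (5, -145, +0.2).
Solve a·Δx + b·Δy = Δh: det = 125·(-145) − 5·(-140) = -17425.
∂h/∂x = [(-2.4)·(-145) − (+0.2)·(-140)] / -17425 = -0.02158
∂h/∂y = [125·(+0.2) − 5·(-2.4)] / -17425 = -0.002123
h(371288, 4983839) = 399.8 + (-0.02158)·(-105) + (-0.002123)·(-165) = 399.8 +2.266 +0.350 = 402.416 m.

402.4 m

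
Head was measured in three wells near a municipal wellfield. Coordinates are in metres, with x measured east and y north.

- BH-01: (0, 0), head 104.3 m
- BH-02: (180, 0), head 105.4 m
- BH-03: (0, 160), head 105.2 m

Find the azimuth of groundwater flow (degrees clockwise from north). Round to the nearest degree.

227°

∂h/∂x = (105.4 − 104.3) / (180 − 0) = +0.006111
∂h/∂y = (105.2 − 104.3) / (160 − 0) = +0.005625
Flow direction (−∇h) has components (-0.006111 E, -0.005625 N).
Azimuth = atan2(E, N) = atan2(-0.006111, -0.005625) = 227.4° ≈ 227°.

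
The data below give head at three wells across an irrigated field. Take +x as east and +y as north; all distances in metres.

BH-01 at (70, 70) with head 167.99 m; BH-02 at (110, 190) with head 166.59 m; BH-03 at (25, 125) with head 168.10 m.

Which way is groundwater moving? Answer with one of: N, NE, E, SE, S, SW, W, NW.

NE

Taking BH-01 as reference: BH-02−BH-01 = (40, 120, -1.40); BH-03−BH-01 = (-45, 55, +0.11).
Solve a·Δx + b·Δy = Δh: det = 40·55 − (-45)·120 = 7600.
∂h/∂x = [(-1.40)·55 − (+0.11)·120] / 7600 = -0.01187
∂h/∂y = [40·(+0.11) − (-45)·(-1.40)] / 7600 = -0.007711
Flow = −∇h = (+0.01187 east, +0.007711 north), which points northeast.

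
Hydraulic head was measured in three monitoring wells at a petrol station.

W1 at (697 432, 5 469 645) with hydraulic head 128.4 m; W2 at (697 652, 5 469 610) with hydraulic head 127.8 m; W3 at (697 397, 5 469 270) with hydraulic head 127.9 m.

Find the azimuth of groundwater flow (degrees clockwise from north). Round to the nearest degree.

122°

With h = a·x + b·y + c and W1 as origin, the differences give:
  220·a + (-35)·b = -0.6
  (-35)·a + (-375)·b = -0.5
Eliminate b (×(-375) and ×(-35), subtract): -83725·a = 207.50 → a = ∂h/∂x = -0.002478
Back-substitute: b = ∂h/∂y = +0.001565.
Flow direction (−∇h) has components (+0.002478 E, -0.001565 N).
Azimuth = atan2(E, N) = atan2(+0.002478, -0.001565) = 122.3° ≈ 122°.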